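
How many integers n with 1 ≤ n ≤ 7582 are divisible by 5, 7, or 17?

2689

By inclusion-exclusion,
1516 + 1083 + 446 − 216 − 89 − 63 + 12 = 2689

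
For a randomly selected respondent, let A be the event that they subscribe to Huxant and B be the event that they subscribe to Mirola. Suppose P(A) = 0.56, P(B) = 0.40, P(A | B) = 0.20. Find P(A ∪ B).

P(A ∩ B) = P(B)·P(A|B) = 0.40 × 0.20 = 0.08
Using inclusion–exclusion:
P(A ∪ B) = 0.56 + 0.40 − 0.08 = 0.88

0.88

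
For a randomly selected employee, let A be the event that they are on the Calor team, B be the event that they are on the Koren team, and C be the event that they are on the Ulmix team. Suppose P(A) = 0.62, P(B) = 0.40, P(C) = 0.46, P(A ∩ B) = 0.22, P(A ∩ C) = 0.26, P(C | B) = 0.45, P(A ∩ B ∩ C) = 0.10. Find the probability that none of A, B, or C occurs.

0.08

P(B ∩ C) = P(B)·P(C|B) = 0.40 × 0.45 = 0.18
P(A ∪ B ∪ C) = 0.62 + 0.40 + 0.46 − 0.22 − 0.26 − 0.18 + 0.10 = 0.92
P(none) = 1 − 0.92 = 0.08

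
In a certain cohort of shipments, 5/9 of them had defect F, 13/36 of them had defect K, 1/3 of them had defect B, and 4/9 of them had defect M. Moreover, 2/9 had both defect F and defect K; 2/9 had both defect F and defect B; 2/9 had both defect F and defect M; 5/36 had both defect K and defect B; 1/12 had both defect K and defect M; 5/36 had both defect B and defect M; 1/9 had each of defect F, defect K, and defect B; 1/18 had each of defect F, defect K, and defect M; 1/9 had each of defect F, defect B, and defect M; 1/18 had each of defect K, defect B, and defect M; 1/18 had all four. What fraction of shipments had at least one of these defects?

Using inclusion–exclusion:
P(at least one) = 5/9 + 13/36 + 1/3 + 4/9 − 2/9 − 2/9 − 2/9 − 5/36 − 1/12 − 5/36 + 1/9 + 1/18 + 1/9 + 1/18 − 1/18 = 17/18

17/18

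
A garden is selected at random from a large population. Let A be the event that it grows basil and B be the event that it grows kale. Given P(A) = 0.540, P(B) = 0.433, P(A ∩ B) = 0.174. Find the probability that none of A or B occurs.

By inclusion-exclusion,
P(A ∪ B) = 0.540 + 0.433 − 0.174 = 0.799
P(none) = 1 − 0.799 = 0.201

0.201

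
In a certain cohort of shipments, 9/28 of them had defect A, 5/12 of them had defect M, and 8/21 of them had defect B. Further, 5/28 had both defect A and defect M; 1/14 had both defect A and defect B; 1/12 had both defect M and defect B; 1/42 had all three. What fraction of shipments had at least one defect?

Apply inclusion-exclusion:
P(≥1) = 9/28 + 5/12 + 8/21 − 5/28 − 1/14 − 1/12 + 1/42 = 17/21

17/21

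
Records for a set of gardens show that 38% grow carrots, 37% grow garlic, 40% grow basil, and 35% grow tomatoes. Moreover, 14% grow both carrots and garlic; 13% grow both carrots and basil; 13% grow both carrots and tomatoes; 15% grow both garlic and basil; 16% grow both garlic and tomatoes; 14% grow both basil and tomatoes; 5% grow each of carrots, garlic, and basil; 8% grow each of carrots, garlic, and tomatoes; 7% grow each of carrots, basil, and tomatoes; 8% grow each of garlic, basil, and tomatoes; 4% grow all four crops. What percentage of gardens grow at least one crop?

By inclusion–exclusion:
P(union) = 38 + 37 + 40 + 35 − 14 − 13 − 13 − 15 − 16 − 14 + 5 + 8 + 7 + 8 − 4 = 89%

89%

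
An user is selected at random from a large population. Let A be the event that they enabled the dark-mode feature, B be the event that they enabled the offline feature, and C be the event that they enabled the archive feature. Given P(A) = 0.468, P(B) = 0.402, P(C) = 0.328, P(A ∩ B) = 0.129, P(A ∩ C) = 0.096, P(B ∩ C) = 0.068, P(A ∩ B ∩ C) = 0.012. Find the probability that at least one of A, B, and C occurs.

By inclusion-exclusion,
P(A ∪ B ∪ C) = 0.468 + 0.402 + 0.328 − 0.129 − 0.096 − 0.068 + 0.012 = 0.917

0.917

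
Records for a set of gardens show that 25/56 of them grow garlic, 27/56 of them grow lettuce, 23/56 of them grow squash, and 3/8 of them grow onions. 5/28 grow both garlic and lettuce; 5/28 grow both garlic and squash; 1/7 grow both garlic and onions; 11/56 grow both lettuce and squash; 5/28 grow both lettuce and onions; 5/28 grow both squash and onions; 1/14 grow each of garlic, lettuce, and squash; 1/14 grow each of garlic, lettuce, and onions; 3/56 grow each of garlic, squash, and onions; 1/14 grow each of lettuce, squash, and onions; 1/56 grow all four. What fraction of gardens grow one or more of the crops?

P(≥1) = 25/56 + 27/56 + 23/56 + 3/8 − 5/28 − 5/28 − 1/7 − 11/56 − 5/28 − 5/28 + 1/14 + 1/14 + 3/56 + 1/14 − 1/56 = 51/56

51/56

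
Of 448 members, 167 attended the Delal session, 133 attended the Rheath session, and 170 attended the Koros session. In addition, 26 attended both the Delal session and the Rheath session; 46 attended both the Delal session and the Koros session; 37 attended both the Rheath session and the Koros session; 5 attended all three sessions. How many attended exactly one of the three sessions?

267

By inclusion–exclusion (exactly-one form):
|exactly one| = 167 + 133 + 170 − 2·26 − 2·46 − 2·37 + 3·5 = 267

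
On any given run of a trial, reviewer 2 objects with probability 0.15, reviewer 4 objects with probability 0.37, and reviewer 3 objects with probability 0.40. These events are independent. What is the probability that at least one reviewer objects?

0.6787

P(none) = (1 − 0.15) × (1 − 0.37) × (1 − 0.40) = 0.85 × 0.63 × 0.60 = 0.3213
P(at least one) = 1 − 0.3213 = 0.6787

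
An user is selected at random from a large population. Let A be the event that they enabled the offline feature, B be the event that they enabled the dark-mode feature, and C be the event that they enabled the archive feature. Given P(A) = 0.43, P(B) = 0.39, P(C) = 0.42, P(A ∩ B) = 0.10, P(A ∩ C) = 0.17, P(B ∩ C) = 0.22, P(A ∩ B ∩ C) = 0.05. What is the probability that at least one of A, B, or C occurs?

0.80

P(A ∪ B ∪ C) = 0.43 + 0.39 + 0.42 − 0.10 − 0.17 − 0.22 + 0.05 = 0.80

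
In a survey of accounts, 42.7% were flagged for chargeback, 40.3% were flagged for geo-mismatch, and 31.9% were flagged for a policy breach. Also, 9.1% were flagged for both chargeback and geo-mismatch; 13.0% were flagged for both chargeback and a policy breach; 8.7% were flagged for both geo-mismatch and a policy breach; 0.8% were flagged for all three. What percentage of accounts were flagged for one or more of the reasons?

P(≥1) = 42.7 + 40.3 + 31.9 − 9.1 − 13.0 − 8.7 + 0.8 = 84.9%

84.9%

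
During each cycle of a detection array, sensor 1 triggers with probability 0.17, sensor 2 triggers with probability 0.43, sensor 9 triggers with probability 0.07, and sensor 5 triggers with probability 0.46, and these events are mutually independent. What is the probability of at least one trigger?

P(none) = (1 − 0.17) × (1 − 0.43) × (1 − 0.07) × (1 − 0.46) = 0.83 × 0.57 × 0.93 × 0.54 = 0.23759082
P(at least one) = 1 − 0.23759082 = 0.76240918

0.76240918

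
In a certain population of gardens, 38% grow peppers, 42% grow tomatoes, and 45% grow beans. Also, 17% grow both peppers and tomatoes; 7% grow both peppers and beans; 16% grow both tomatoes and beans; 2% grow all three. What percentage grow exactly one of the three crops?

Using the inclusion–exclusion count for exactly one event:
P(exactly one) = 38 + 42 + 45 − 2·17 − 2·7 − 2·16 + 3·2 = 51%

51%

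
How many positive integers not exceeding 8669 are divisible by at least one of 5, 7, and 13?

3181

By inclusion-exclusion,
⌊8669/5⌋ + ⌊8669/7⌋ + ⌊8669/13⌋ − ⌊8669/35⌋ − ⌊8669/65⌋ − ⌊8669/91⌋ + ⌊8669/455⌋ = 1733 + 1238 + 666 − 247 − 133 − 95 + 19 = 3181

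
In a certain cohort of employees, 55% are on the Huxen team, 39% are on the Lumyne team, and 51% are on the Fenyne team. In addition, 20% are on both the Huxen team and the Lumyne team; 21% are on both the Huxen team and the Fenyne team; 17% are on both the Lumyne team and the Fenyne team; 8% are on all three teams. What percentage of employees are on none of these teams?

5%

Inclusion–exclusion gives
P(≥1) = 55 + 39 + 51 − 20 − 21 − 17 + 8 = 95%
P(none) = 100% − 95% = 5%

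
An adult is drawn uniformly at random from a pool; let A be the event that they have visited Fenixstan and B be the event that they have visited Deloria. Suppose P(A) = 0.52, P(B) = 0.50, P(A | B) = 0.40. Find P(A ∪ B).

0.82

P(A ∩ B) = P(B)·P(A|B) = 0.50 × 0.40 = 0.20
P(A ∪ B) = 0.52 + 0.50 − 0.20 = 0.82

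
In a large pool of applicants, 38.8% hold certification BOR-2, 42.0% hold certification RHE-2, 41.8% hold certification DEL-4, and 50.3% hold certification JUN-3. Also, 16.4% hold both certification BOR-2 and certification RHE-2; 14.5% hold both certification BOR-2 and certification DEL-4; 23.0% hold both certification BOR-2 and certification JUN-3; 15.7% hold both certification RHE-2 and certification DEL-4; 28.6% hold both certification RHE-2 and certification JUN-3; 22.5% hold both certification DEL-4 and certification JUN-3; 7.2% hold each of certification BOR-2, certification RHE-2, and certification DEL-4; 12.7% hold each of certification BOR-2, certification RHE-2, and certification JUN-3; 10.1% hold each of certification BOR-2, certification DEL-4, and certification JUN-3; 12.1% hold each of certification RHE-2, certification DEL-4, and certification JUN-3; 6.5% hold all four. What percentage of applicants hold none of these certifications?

12.2%

By inclusion-exclusion,
P(union) = 38.8 + 42.0 + 41.8 + 50.3 − 16.4 − 14.5 − 23.0 − 15.7 − 28.6 − 22.5 + 7.2 + 12.7 + 10.1 + 12.1 − 6.5 = 87.8%
P(none) = 100% − 87.8% = 12.2%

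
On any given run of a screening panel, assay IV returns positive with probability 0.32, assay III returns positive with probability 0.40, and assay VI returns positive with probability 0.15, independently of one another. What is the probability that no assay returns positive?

0.3468

Since the events are independent, P(none) is the product of the individual non-occurrence probabilities.
P(none) = (1 − 0.32) × (1 − 0.40) × (1 − 0.15) = 0.68 × 0.60 × 0.85 = 0.3468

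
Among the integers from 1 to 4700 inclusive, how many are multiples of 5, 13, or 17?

floor(4700/5) + floor(4700/13) + floor(4700/17) − floor(4700/65) − floor(4700/85) − floor(4700/221) + floor(4700/1105) = 940 + 361 + 276 − 72 − 55 − 21 + 4 = 1433

1433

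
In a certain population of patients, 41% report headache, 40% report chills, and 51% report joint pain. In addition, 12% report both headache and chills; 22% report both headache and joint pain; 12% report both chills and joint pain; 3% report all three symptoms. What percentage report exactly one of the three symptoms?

By inclusion–exclusion (exactly-one form):
P(exactly one) = 41 + 40 + 51 − 2·12 − 2·22 − 2·12 + 3·3 = 49%

49%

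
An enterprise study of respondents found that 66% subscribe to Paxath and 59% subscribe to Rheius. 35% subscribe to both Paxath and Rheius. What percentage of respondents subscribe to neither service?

10%

P(union) = 66 + 59 − 35 = 90%
P(none) = 100% − 90% = 10%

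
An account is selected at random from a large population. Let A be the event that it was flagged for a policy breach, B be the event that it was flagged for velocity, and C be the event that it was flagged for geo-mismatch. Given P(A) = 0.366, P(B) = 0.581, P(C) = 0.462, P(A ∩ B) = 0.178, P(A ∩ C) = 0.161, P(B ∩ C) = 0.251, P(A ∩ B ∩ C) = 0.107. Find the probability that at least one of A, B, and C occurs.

Using inclusion–exclusion:
P(A ∪ B ∪ C) = 0.366 + 0.581 + 0.462 − 0.178 − 0.161 − 0.251 + 0.107 = 0.926

0.926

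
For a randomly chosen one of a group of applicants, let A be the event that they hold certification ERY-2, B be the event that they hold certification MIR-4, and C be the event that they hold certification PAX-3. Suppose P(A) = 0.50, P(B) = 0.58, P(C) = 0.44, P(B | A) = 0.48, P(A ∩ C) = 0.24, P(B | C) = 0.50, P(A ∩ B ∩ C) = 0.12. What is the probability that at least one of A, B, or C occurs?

P(A ∩ B) = P(A)·P(B|A) = 0.50 × 0.48 = 0.24
P(B ∩ C) = P(C)·P(B|C) = 0.44 × 0.50 = 0.22
P(A ∪ B ∪ C) = 0.50 + 0.58 + 0.44 − 0.24 − 0.24 − 0.22 + 0.12 = 0.94

0.94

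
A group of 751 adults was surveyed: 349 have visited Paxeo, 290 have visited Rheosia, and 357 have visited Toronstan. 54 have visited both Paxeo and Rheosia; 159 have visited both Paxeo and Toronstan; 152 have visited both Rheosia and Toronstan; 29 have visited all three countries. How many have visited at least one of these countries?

660

By inclusion-exclusion,
|at least one| = 349 + 290 + 357 − 54 − 159 − 152 + 29 = 660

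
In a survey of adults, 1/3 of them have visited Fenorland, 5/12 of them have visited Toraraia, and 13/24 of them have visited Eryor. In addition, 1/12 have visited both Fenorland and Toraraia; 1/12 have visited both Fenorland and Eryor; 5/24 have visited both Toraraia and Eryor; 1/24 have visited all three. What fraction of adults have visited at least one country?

23/24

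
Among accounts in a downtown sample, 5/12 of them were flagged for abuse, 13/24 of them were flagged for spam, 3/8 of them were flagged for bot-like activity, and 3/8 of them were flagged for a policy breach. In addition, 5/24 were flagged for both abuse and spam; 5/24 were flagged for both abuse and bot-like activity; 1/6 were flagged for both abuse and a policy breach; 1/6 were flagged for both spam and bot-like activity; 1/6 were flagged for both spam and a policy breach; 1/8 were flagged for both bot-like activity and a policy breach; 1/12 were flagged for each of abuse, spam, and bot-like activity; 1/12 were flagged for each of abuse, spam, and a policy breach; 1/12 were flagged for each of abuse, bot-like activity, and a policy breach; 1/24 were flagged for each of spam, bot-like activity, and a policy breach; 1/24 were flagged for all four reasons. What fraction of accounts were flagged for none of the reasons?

1/12

P(at least one) = 5/12 + 13/24 + 3/8 + 3/8 − 5/24 − 5/24 − 1/6 − 1/6 − 1/6 − 1/8 + 1/12 + 1/12 + 1/12 + 1/24 − 1/24 = 11/12
P(none) = 1 − 11/12 = 1/12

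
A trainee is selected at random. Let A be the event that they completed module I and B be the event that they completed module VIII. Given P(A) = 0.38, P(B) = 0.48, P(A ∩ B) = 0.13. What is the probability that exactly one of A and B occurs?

Using the inclusion–exclusion count for exactly one event:
P(exactly one) = 0.38 + 0.48 − 2·0.13 = 0.60

0.60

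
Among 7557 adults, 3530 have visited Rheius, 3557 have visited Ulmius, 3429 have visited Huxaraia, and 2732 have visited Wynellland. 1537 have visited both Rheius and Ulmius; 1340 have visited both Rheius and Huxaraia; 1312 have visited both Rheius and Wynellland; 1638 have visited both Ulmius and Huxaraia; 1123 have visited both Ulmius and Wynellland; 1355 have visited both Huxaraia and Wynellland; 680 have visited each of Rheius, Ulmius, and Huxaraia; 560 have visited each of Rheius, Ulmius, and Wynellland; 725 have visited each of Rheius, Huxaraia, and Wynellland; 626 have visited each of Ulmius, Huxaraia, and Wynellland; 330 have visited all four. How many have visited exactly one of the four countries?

3091

N(exactly one) = 3530 + 3557 + 3429 + 2732 − 2·1537 − 2·1340 − 2·1312 − 2·1638 − 2·1123 − 2·1355 + 3·680 + 3·560 + 3·725 + 3·626 − 4·330 = 3091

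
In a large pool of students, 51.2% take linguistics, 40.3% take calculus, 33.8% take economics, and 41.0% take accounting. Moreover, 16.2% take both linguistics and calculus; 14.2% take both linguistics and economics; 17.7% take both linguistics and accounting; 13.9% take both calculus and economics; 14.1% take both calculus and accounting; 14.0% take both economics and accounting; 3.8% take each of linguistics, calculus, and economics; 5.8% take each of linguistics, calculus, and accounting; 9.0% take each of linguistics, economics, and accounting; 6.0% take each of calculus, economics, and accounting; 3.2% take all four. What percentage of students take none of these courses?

2.4%

Using inclusion–exclusion:
P(≥1) = 51.2 + 40.3 + 33.8 + 41.0 − 16.2 − 14.2 − 17.7 − 13.9 − 14.1 − 14.0 + 3.8 + 5.8 + 9.0 + 6.0 − 3.2 = 97.6%
P(none) = 100% − 97.6% = 2.4%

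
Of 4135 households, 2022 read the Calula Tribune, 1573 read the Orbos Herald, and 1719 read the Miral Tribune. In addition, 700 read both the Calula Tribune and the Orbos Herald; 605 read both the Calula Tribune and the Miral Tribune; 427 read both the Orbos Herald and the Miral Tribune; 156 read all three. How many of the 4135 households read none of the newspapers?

397

Apply inclusion-exclusion:
|at least one| = 2022 + 1573 + 1719 − 700 − 605 − 427 + 156 = 3738
None: 4135 − 3738 = 397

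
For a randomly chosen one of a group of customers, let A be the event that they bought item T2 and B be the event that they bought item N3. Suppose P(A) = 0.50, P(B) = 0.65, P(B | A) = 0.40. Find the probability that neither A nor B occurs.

P(A ∩ B) = P(A)·P(B|A) = 0.50 × 0.40 = 0.20
P(A ∪ B) = 0.50 + 0.65 − 0.20 = 0.95
P(none) = 1 − 0.95 = 0.05

0.05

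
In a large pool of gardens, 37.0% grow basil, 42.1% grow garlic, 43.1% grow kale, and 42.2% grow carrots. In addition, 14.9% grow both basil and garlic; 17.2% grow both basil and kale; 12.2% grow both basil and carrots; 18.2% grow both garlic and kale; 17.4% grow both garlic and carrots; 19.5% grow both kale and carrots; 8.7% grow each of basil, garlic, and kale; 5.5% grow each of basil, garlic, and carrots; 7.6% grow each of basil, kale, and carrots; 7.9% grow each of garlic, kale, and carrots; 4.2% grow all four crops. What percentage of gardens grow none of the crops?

P(union) = 37.0 + 42.1 + 43.1 + 42.2 − 14.9 − 17.2 − 12.2 − 18.2 − 17.4 − 19.5 + 8.7 + 5.5 + 7.6 + 7.9 − 4.2 = 90.5%
P(none) = 100% − 90.5% = 9.5%

9.5%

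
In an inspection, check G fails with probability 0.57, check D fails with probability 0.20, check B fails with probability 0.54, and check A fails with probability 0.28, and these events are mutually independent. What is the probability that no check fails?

0.1139328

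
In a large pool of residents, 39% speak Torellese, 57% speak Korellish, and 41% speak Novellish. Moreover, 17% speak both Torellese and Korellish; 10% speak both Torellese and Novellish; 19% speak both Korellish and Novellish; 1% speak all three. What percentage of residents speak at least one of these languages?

92%

Apply inclusion-exclusion:
P(union) = 39 + 57 + 41 − 17 − 10 − 19 + 1 = 92%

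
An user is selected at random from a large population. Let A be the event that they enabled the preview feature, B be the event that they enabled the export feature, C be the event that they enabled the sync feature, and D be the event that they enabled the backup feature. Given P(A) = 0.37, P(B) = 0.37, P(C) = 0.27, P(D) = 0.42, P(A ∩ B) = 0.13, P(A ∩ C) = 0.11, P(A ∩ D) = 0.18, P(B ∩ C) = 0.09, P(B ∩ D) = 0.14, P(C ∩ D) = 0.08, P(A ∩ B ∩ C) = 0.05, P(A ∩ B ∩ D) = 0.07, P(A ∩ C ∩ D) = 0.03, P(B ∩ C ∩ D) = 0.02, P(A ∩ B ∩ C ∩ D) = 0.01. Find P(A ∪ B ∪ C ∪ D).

By inclusion-exclusion,
P(A ∪ B ∪ C ∪ D) = 0.37 + 0.37 + 0.27 + 0.42 − 0.13 − 0.11 − 0.18 − 0.09 − 0.14 − 0.08 + 0.05 + 0.07 + 0.03 + 0.02 − 0.01 = 0.86

0.86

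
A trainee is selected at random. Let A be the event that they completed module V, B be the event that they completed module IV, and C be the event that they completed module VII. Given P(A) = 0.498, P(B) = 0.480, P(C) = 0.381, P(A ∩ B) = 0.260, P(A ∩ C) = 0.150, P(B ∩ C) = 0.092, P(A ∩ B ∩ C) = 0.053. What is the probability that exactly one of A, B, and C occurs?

0.514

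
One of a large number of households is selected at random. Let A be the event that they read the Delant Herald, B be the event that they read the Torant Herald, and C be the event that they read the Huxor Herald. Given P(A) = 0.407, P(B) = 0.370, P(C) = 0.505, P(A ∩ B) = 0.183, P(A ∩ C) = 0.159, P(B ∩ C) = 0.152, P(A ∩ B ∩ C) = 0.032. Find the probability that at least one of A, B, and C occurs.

0.820

P(A ∪ B ∪ C) = 0.407 + 0.370 + 0.505 − 0.183 − 0.159 − 0.152 + 0.032 = 0.820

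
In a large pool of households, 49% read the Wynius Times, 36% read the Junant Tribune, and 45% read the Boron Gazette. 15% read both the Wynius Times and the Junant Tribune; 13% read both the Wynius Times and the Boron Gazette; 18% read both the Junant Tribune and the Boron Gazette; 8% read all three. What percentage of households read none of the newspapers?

P(at least one) = 49 + 36 + 45 − 15 − 13 − 18 + 8 = 92%
P(none) = 100% − 92% = 8%

8%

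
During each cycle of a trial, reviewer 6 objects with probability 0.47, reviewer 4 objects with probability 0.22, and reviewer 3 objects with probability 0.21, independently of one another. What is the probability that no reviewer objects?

Since the events are independent, P(none) is the product of the individual non-occurrence probabilities.
P(none) = (1 − 0.47) × (1 − 0.22) × (1 − 0.21) = 0.53 × 0.78 × 0.79 = 0.326586

0.326586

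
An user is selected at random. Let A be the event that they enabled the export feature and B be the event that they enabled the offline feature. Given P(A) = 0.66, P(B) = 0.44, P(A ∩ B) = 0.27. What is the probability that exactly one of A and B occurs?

0.56

By inclusion–exclusion (exactly-one form):
P(exactly one) = 0.66 + 0.44 − 2·0.27 = 0.56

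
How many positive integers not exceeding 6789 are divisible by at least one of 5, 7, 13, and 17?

Inclusion–exclusion gives
1357 + 969 + 522 + 399 − 193 − 104 − 79 − 74 − 57 − 30 + 14 + 11 + 6 + 4 − 0 = 2745

2745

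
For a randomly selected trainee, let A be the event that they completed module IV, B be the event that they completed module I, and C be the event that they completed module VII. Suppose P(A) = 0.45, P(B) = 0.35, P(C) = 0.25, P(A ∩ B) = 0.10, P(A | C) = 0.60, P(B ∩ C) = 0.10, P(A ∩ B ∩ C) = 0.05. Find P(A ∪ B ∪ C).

0.75

P(A ∩ C) = P(C)·P(A|C) = 0.25 × 0.60 = 0.15
By inclusion–exclusion:
P(A ∪ B ∪ C) = 0.45 + 0.35 + 0.25 − 0.10 − 0.15 − 0.10 + 0.05 = 0.75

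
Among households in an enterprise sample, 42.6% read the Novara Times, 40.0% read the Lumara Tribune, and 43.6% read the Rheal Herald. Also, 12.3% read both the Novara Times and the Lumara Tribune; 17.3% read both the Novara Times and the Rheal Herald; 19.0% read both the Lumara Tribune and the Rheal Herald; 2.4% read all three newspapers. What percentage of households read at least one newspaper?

Inclusion–exclusion gives
P(≥1) = 42.6 + 40.0 + 43.6 − 12.3 − 17.3 − 19.0 + 2.4 = 80.0%

80.0%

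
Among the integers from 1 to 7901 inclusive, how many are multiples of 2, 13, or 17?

Inclusion–exclusion gives
3950 + 607 + 464 − 303 − 232 − 35 + 17 = 4468

4468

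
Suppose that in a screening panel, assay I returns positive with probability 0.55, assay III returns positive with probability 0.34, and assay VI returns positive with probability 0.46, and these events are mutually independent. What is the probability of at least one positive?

0.83962

P(none) = (1 − 0.55) × (1 − 0.34) × (1 − 0.46) = 0.45 × 0.66 × 0.54 = 0.16038
P(at least one) = 1 − 0.16038 = 0.83962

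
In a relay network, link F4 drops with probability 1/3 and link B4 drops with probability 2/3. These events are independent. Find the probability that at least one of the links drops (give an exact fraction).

7/9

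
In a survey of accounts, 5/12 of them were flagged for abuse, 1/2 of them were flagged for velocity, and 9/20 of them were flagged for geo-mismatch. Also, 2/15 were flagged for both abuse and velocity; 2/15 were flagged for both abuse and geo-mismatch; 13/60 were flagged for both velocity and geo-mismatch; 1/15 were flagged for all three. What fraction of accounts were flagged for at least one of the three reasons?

By inclusion–exclusion:
P(union) = 5/12 + 1/2 + 9/20 − 2/15 − 2/15 − 13/60 + 1/15 = 19/20

19/20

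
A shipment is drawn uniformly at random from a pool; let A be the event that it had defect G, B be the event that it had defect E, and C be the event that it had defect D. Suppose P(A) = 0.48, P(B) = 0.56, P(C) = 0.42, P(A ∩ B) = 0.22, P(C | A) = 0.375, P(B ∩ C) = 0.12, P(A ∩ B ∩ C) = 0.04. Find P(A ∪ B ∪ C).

P(A ∩ C) = P(A)·P(C|A) = 0.48 × 0.375 = 0.18
Using inclusion–exclusion:
P(A ∪ B ∪ C) = 0.48 + 0.56 + 0.42 − 0.22 − 0.18 − 0.12 + 0.04 = 0.98

0.98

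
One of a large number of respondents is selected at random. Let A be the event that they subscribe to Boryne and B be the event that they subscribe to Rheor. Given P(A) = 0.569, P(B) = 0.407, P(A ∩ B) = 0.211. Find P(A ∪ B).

P(A ∪ B) = 0.569 + 0.407 − 0.211 = 0.765

0.765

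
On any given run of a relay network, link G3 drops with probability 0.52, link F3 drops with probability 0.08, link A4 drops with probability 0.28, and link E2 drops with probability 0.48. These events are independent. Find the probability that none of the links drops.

P(none) = (1 − 0.52) × (1 − 0.08) × (1 − 0.28) × (1 − 0.48) = 0.48 × 0.92 × 0.72 × 0.52 = 0.16533504

0.16533504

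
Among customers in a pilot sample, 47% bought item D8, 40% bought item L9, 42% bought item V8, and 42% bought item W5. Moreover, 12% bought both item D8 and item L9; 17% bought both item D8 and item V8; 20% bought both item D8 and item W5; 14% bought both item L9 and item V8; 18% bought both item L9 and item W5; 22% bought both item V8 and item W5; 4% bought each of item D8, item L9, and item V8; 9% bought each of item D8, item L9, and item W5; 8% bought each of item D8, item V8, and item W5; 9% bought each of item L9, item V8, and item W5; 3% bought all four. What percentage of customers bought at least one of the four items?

95%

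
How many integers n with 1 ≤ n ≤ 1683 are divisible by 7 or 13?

351

floor(1683/7) + floor(1683/13) − floor(1683/91) = 240 + 129 − 18 = 351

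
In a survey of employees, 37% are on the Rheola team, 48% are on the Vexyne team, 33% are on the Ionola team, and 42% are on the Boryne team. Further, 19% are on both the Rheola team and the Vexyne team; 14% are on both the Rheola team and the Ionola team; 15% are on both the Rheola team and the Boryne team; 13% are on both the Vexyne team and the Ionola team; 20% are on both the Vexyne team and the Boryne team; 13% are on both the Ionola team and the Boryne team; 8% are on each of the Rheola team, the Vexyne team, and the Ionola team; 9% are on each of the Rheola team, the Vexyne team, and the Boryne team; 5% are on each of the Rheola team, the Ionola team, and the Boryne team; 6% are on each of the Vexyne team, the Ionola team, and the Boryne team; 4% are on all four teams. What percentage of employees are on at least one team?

90%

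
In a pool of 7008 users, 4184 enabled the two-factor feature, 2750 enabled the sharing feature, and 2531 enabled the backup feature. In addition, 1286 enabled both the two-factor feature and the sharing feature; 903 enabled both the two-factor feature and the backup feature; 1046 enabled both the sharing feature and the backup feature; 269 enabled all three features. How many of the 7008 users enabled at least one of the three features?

6499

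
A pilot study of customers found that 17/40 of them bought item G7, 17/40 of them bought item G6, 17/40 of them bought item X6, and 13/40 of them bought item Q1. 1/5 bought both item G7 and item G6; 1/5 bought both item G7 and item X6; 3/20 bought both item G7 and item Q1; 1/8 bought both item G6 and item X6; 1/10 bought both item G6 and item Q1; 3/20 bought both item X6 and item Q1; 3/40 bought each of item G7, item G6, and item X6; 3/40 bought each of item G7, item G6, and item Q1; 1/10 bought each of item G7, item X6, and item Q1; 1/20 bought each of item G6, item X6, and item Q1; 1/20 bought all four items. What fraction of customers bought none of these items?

3/40

P(at least one) = 17/40 + 17/40 + 17/40 + 13/40 − 1/5 − 1/5 − 3/20 − 1/8 − 1/10 − 3/20 + 3/40 + 3/40 + 1/10 + 1/20 − 1/20 = 37/40
P(none) = 1 − 37/40 = 3/40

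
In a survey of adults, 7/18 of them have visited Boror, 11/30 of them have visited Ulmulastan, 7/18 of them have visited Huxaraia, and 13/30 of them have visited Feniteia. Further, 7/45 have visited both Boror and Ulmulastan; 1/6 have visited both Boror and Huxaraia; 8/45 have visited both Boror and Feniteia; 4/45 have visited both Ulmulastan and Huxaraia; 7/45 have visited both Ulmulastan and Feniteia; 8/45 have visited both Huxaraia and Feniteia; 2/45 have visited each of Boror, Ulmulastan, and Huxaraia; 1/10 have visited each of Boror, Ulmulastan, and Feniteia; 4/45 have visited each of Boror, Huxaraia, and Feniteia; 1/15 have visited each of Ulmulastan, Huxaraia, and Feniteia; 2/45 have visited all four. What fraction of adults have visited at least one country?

41/45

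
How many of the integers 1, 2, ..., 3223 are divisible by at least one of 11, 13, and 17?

677

floor(3223/11) + floor(3223/13) + floor(3223/17) − floor(3223/143) − floor(3223/187) − floor(3223/221) + floor(3223/2431) = 293 + 247 + 189 − 22 − 17 − 14 + 1 = 677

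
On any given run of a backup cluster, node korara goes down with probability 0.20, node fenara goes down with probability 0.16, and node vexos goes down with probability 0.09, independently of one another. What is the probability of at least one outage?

0.38848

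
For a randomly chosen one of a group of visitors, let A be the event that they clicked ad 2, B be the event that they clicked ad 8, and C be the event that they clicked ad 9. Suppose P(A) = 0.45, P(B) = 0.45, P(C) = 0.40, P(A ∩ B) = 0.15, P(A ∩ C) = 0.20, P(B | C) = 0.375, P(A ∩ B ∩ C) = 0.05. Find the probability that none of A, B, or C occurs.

0.15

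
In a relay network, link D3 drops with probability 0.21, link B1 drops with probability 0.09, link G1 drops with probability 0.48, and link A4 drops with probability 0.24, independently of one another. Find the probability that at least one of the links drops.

0.71589072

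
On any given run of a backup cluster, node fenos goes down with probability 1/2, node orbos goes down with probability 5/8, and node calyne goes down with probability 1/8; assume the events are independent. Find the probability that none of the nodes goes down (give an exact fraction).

Since the events are independent, P(none) is the product of the individual non-occurrence probabilities.
P(none) = (1 − 1/2) × (1 − 5/8) × (1 − 1/8) = 1/2 × 3/8 × 7/8 = 21/128

21/128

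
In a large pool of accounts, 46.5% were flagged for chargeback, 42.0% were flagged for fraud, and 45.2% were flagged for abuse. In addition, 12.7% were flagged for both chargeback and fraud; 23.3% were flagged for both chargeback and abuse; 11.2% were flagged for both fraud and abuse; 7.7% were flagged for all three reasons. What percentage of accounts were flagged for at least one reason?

P(at least one) = 46.5 + 42.0 + 45.2 − 12.7 − 23.3 − 11.2 + 7.7 = 94.2%

94.2%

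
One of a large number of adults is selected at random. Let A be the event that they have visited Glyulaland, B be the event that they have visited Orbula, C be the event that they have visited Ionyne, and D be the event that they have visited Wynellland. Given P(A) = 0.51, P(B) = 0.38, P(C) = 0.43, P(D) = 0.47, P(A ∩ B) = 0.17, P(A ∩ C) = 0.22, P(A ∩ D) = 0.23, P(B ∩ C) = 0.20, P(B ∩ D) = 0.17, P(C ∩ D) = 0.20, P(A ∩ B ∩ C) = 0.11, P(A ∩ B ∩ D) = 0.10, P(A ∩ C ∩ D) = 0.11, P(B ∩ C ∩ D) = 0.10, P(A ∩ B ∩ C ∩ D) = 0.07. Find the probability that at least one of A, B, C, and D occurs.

0.95

P(A ∪ B ∪ C ∪ D) = 0.51 + 0.38 + 0.43 + 0.47 − 0.17 − 0.22 − 0.23 − 0.20 − 0.17 − 0.20 + 0.11 + 0.10 + 0.11 + 0.10 − 0.07 = 0.95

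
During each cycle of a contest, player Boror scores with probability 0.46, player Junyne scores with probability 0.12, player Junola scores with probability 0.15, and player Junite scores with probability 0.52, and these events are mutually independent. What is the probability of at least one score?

0.8061184

Independence gives P(none) = ∏(1 − pᵢ).
P(none) = (1 − 0.46) × (1 − 0.12) × (1 − 0.15) × (1 − 0.52) = 0.54 × 0.88 × 0.85 × 0.48 = 0.1938816
P(at least one) = 1 − 0.1938816 = 0.8061184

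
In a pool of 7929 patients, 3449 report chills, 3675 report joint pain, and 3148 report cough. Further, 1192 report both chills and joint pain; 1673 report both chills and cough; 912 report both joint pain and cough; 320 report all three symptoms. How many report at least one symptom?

6815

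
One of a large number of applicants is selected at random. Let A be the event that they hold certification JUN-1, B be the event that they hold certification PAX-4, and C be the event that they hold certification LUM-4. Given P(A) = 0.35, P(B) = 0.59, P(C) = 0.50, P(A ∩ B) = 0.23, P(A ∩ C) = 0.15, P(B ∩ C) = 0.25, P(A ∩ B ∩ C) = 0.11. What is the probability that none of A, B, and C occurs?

0.08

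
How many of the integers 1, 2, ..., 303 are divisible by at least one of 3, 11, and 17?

Using inclusion–exclusion:
101 + 27 + 17 − 9 − 5 − 1 + 0 = 130

130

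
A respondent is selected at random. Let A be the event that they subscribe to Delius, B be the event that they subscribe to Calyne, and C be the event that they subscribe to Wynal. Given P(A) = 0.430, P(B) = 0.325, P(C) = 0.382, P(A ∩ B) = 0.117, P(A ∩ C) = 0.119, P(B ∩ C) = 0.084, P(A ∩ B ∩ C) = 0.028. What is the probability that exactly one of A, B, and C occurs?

P(exactly one) = 0.430 + 0.325 + 0.382 − 2·0.117 − 2·0.119 − 2·0.084 + 3·0.028 = 0.581

0.581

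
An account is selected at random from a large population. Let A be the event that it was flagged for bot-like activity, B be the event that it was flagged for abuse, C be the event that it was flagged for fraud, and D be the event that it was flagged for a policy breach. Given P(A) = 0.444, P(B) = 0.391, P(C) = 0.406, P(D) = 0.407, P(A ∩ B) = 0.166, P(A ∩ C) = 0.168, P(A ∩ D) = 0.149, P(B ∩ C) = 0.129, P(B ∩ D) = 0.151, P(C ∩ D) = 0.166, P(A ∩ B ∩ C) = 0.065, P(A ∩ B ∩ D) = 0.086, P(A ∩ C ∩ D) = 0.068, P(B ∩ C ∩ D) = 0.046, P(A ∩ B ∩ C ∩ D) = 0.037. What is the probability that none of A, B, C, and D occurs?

0.053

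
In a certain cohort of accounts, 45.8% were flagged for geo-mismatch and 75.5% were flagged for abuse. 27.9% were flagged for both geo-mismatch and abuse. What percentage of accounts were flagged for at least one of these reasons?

Using inclusion–exclusion:
P(at least one) = 45.8 + 75.5 − 27.9 = 93.4%

93.4%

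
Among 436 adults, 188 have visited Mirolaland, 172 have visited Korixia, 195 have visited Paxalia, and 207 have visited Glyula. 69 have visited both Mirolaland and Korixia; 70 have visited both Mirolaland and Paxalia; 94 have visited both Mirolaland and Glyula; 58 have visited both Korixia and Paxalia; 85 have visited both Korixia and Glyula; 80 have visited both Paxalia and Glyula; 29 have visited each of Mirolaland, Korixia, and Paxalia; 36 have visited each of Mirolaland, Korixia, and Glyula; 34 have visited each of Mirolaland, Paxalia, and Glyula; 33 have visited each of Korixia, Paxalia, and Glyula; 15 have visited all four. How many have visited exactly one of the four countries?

186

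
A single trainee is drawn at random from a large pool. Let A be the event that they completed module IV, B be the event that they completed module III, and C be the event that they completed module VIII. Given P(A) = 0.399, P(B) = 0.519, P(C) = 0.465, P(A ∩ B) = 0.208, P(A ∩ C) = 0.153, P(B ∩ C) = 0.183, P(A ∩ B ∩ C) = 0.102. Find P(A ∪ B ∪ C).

0.941

Inclusion–exclusion gives
P(A ∪ B ∪ C) = 0.399 + 0.519 + 0.465 − 0.208 − 0.153 − 0.183 + 0.102 = 0.941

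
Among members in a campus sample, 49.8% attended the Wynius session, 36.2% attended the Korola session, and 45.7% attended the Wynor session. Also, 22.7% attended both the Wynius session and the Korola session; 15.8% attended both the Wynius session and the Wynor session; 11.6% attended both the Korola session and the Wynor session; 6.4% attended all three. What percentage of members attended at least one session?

88.0%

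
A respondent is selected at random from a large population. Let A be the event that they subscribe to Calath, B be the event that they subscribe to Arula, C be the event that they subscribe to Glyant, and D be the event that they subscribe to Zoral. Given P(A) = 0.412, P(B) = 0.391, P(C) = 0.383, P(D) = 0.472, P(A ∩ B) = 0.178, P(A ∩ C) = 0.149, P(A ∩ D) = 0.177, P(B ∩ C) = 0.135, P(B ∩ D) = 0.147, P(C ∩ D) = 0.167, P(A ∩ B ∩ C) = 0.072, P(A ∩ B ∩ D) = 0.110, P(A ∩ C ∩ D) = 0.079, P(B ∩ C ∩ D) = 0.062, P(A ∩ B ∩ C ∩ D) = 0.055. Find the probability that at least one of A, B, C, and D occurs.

P(A ∪ B ∪ C ∪ D) = 0.412 + 0.391 + 0.383 + 0.472 − 0.178 − 0.149 − 0.177 − 0.135 − 0.147 − 0.167 + 0.072 + 0.110 + 0.079 + 0.062 − 0.055 = 0.973

0.973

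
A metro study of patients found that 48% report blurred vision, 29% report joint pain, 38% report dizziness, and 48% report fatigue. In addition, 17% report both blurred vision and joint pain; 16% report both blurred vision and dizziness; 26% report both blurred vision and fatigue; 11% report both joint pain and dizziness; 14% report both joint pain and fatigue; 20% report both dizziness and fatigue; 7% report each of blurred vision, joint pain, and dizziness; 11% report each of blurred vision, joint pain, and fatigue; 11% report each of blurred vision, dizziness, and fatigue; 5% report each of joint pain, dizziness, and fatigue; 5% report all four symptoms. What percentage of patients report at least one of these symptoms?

P(union) = 48 + 29 + 38 + 48 − 17 − 16 − 26 − 11 − 14 − 20 + 7 + 11 + 11 + 5 − 5 = 88%

88%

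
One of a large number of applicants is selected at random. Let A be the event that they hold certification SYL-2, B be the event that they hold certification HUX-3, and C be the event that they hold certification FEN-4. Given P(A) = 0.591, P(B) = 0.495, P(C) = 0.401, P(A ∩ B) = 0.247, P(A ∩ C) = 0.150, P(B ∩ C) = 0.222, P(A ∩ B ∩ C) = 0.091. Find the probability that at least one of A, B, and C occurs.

Using inclusion–exclusion:
P(A ∪ B ∪ C) = 0.591 + 0.495 + 0.401 − 0.247 − 0.150 − 0.222 + 0.091 = 0.959

0.959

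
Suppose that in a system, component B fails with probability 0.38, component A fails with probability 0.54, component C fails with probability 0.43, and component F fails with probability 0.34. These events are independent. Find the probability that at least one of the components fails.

Independence gives P(none) = ∏(1 − pᵢ).
P(none) = (1 − 0.38) × (1 − 0.54) × (1 − 0.43) × (1 − 0.34) = 0.62 × 0.46 × 0.57 × 0.66 = 0.10729224
P(at least one) = 1 − 0.10729224 = 0.89270776

0.89270776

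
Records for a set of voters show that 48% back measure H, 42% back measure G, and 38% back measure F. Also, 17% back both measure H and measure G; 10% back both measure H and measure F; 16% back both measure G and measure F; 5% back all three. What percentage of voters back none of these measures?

10%

By inclusion–exclusion:
P(at least one) = 48 + 42 + 38 − 17 − 10 − 16 + 5 = 90%
P(none) = 100% − 90% = 10%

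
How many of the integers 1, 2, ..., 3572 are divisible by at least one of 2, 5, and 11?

2273

By inclusion-exclusion,
floor(3572/2) + floor(3572/5) + floor(3572/11) − floor(3572/10) − floor(3572/22) − floor(3572/55) + floor(3572/110) = 1786 + 714 + 324 − 357 − 162 − 64 + 32 = 2273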